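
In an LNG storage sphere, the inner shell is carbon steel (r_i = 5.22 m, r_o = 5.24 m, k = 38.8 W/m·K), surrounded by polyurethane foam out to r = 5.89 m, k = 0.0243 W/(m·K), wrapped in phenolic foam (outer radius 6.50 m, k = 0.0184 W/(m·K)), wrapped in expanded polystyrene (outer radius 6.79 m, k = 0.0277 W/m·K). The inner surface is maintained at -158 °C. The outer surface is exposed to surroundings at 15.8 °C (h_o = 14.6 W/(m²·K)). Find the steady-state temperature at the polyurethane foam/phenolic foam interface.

Series thermal resistances, inner to outer:
  R_carbon steel = (1/5.22 − 1/5.24)/(4πk) = 7.312×10^-4/(4π·38.8) = 1.500×10^-6 K/W
  R_polyurethane foam = (1/5.24 − 1/5.89)/(4πk) = 0.02106/(4π·0.0243) = 0.06897 K/W
  R_phenolic foam = (1/5.89 − 1/6.50)/(4πk) = 0.01593/(4π·0.0184) = 0.06891 K/W
  R_expanded polystyrene = (1/6.50 − 1/6.79)/(4πk) = 0.006571/(4π·0.0277) = 0.01888 K/W
  R_conv,out = 1/(4πr²h) = 1/(4π·6.79²·14.6) = 1.182×10^-4 K/W
ΣR = 1.500×10^-6 + 0.06897 + 0.06891 + 0.01888 + 1.182×10^-4 = 0.1569 K/W
Q = ΔT/ΣR = (-158 °C − 15.8 °C)/0.1569 = -1108 W
From the inner boundary to the polyurethane foam/phenolic foam interface, ΣR_partial = 0.06897 K/W.
T_interface = T_in − Q·ΣR_partial = -158 °C − (-1108)(0.06897) = -81.6 °C

T = -81.6 °C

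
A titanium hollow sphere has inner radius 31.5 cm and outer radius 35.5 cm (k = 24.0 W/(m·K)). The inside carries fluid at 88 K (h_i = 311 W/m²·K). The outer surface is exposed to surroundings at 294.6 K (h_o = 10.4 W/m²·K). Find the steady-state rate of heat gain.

Q = 3.20 kW

Resistance network (inner→outer):
  R_conv,in = 1/(4πr²h) = 1/(4π·0.315²·311) = 0.002579 K/W
  R_titanium = (1/0.315 − 1/0.355)/(4πk) = 0.3577/(4π·24.0) = 0.001186 K/W
  R_conv,out = 1/(4πr²h) = 1/(4π·0.355²·10.4) = 0.06072 K/W
ΣR = 0.002579 + 0.001186 + 0.06072 = 0.06449 K/W
Q = ΔT/ΣR = (88 K − 294.6 K)/0.06449 = -3200 W
(Negative Q ⇒ heat flows inward; heat gain = 3200 W.)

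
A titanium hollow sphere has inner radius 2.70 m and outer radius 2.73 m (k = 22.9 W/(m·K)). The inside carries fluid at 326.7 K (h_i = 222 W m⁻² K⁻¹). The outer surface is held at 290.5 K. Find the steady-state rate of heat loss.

Series thermal resistances, inner to outer:
  R_conv,in = 1/(4πr²h) = 1/(4π·2.70²·222) = 4.917×10^-5 K/W
  R_titanium = (1/2.70 − 1/2.73)/(4πk) = 0.004070/(4π·22.9) = 1.414×10^-5 K/W
ΣR = 4.917×10^-5 + 1.414×10^-5 = 6.331×10^-5 K/W
Q = ΔT/ΣR = (326.7 K − 290.5 K)/6.331×10^-5 = 5.72×10^5 W

Q = 572 kW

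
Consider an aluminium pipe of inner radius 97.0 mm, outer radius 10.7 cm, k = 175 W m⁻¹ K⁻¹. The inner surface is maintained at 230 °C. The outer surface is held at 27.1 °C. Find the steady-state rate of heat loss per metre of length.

Q' = 2πk·ΔT/ln(r₂/r₁) = 2π × 175 × 202.9 / ln(0.107/0.0970) = 2.27×10^6 W/m

Q' = 2270 kW/m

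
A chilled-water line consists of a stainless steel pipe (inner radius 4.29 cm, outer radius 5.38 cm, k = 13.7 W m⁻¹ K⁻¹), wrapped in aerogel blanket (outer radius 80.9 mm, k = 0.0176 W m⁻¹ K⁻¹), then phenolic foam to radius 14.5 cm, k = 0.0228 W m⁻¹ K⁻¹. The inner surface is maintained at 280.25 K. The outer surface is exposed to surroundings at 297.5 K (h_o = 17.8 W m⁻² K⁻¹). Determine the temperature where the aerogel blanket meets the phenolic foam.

T = 288.4 K

Series thermal resistances, inner to outer:
  R'_stainless steel = ln(0.0538/0.0429)/(2πk) = 0.2264/(2π·13.7) = 0.002630 m·K/W
  R'_aerogel blanket = ln(0.0809/0.0538)/(2πk) = 0.4079/(2π·0.0176) = 3.689 m·K/W
  R'_phenolic foam = ln(0.145/0.0809)/(2πk) = 0.5835/(2π·0.0228) = 4.073 m·K/W
  R'_conv,out = 1/(2πr h) = 1/(2π·0.145·17.8) = 0.06166 m·K/W
ΣR = 0.002630 + 3.689 + 4.073 + 0.06166 = 7.826 m·K/W
Q' = ΔT/ΣR = (280.25 K − 297.5 K)/7.826 = -2.204 W/m
From the inner boundary to the aerogel blanket/phenolic foam interface, ΣR_partial = 3.692 m·K/W.
T_interface = T_in − Q'·ΣR_partial = 280.25 K − (-2.204)(3.692) = 288.4 K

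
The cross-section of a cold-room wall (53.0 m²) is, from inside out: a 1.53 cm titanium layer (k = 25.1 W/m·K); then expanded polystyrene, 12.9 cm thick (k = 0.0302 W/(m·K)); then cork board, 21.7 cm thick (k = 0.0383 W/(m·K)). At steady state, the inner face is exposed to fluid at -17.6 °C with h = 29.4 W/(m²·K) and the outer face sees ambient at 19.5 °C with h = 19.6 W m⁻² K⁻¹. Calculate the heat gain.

Q = 196 W

Treat each layer as a resistance in series:
  R_conv,in = 1/(hA) = 1/(29.4·53.0) = 6.418×10^-4 K/W
  R_titanium = L/(kA) = 0.0153/(25.1·53.0) = 1.150×10^-5 K/W
  R_expanded polystyrene = L/(kA) = 0.129/(0.0302·53.0) = 0.08059 K/W
  R_cork board = L/(kA) = 0.217/(0.0383·53.0) = 0.1069 K/W
  R_conv,out = 1/(hA) = 1/(19.6·53.0) = 9.626×10^-4 K/W
ΣR = 6.418×10^-4 + 1.150×10^-5 + 0.08059 + 0.1069 + 9.626×10^-4 = 0.1891 K/W
Q = ΔT/ΣR = (-17.6 °C − 19.5 °C)/0.1891 = -196 W
(Negative Q ⇒ heat flows inward; heat gain = 196 W.)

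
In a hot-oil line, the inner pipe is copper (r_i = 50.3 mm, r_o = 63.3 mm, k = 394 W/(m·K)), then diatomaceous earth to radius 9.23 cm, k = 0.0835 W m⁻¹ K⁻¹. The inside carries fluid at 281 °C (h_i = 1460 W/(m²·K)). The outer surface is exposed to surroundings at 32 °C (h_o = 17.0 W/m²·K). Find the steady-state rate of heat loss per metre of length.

Resistance network (inner→outer):
  R'_conv,in = 1/(2πr h) = 1/(2π·0.0503·1460) = 0.002167 m·K/W
  R'_copper = ln(0.0633/0.0503)/(2πk) = 0.2299/(2π·394) = 9.286×10^-5 m·K/W
  R'_diatomaceous earth = ln(0.0923/0.0633)/(2πk) = 0.3772/(2π·0.0835) = 0.7189 m·K/W
  R'_conv,out = 1/(2πr h) = 1/(2π·0.0923·17.0) = 0.1014 m·K/W
ΣR = 0.002167 + 9.286×10^-5 + 0.7189 + 0.1014 = 0.8226 m·K/W
Q' = ΔT/ΣR = (281 °C − 32 °C)/0.8226 = 303 W/m

Q' = 303 W/m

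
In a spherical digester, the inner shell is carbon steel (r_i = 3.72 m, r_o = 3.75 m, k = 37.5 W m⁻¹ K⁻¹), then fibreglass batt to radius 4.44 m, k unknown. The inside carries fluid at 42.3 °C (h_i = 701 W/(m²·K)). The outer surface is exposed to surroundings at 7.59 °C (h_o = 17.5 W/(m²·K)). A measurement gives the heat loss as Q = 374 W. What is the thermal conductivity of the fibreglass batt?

k = 0.0356 W/m·K

ΣR = ΔT/Q = |42.3 − 7.59|/374 = 0.09281 K/W
Known resistances:
  R_conv,in = 1/(4πr²h) = 1/(4π·3.72²·701) = 8.203×10^-6 K/W
  R_carbon steel = (1/3.72 − 1/3.75)/(4πk) = 0.002151/(4π·37.5) = 4.564×10^-6 K/W
  R_conv,out = 1/(4πr²h) = 1/(4π·4.44²·17.5) = 2.307×10^-4 K/W
R_fibreglass batt = ΣR − ΣR_known = 0.09281 − 2.435×10^-4 = 0.09257 K/W
(1/r₁−1/r₂)/(4πk) = 0.09257 ⇒ k = 0.04144/(4π·0.09257) = 0.0356 W/m·K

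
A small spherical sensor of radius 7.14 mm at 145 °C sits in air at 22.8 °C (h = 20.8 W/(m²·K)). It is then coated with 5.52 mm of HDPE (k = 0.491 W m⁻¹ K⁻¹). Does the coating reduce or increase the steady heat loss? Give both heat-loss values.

Critical radius for a sphere: r_cr = 2k/h = 0.0472 m = 4.72 cm.
Outer radius after coating: r₂ = 0.00714 + 0.00552 = 0.01266 m.
Since r₁ < r_cr and r₂ ≤ r_cr, the coating moves toward the maximum at r_cr — heat loss rises.
Bare: R = 1/(4πr₁²h) = 75.05 K/W; Q = 122.2/75.05 = 1.63 W.
Coated: R = R_cond + R_conv = 33.77 K/W; Q = 122.2/33.77 = 3.62 W.

increases: 1.63 → 3.62 W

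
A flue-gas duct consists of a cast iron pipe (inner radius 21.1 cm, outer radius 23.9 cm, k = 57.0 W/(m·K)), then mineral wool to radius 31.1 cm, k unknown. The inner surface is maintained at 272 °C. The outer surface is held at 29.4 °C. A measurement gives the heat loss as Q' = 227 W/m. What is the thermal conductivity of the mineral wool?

ΣR = ΔT/Q' = |272 − 29.4|/227 = 1.069 m·K/W
Known resistances:
  R'_cast iron = ln(0.239/0.211)/(2πk) = 0.1246/(2π·57.0) = 3.479×10^-4 m·K/W
R_mineral wool = ΣR − ΣR_known = 1.069 − 3.479×10^-4 = 1.069 m·K/W
ln(r₂/r₁)/(2πk) = 1.069 ⇒ k = 0.2633/(2π·1.069) = 0.0392 W/m·K

k = 0.0392 W/m·K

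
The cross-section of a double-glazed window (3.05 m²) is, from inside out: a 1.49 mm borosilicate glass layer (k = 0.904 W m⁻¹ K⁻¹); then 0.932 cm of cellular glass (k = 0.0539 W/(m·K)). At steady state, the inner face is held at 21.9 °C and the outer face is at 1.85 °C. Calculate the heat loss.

Treat each layer as a resistance in series:
  R_borosilicate glass = L/(kA) = 0.00149/(0.904·3.05) = 5.404×10^-4 K/W
  R_cellular glass = L/(kA) = 0.00932/(0.0539·3.05) = 0.05669 K/W
ΣR = 5.404×10^-4 + 0.05669 = 0.05723 K/W
Q = ΔT/ΣR = (21.9 °C − 1.85 °C)/0.05723 = 350 W

Q = 350 W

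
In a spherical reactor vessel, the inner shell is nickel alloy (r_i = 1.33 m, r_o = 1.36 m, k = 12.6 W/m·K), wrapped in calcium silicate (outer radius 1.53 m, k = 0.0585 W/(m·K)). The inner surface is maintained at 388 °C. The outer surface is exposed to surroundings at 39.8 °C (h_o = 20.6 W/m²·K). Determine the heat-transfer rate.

Q = 3.08 kW

Resistance network (inner→outer):
  R_nickel alloy = (1/1.33 − 1/1.36)/(4πk) = 0.01659/(4π·12.6) = 1.047×10^-4 K/W
  R_calcium silicate = (1/1.36 − 1/1.53)/(4πk) = 0.08170/(4π·0.0585) = 0.1111 K/W
  R_conv,out = 1/(4πr²h) = 1/(4π·1.53²·20.6) = 0.001650 K/W
ΣR = 1.047×10^-4 + 0.1111 + 0.001650 = 0.1129 K/W
Q = ΔT/ΣR = (388 °C − 39.8 °C)/0.1129 = 3080 W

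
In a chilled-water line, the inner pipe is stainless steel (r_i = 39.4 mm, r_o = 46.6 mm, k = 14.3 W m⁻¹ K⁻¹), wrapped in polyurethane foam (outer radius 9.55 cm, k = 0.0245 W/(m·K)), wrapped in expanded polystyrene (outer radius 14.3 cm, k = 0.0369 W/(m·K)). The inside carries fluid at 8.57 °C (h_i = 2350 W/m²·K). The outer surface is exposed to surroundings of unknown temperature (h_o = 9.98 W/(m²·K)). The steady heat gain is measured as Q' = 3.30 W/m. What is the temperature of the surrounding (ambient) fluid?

T_out = 30.1 °C

Series resistances:
  R'_conv,in = 1/(2πr h) = 1/(2π·0.0394·2350) = 0.001719 m·K/W
  R'_stainless steel = ln(0.0466/0.0394)/(2πk) = 0.1678/(2π·14.3) = 0.001868 m·K/W
  R'_polyurethane foam = ln(0.0955/0.0466)/(2πk) = 0.7175/(2π·0.0245) = 4.661 m·K/W
  R'_expanded polystyrene = ln(0.143/0.0955)/(2πk) = 0.4037/(2π·0.0369) = 1.741 m·K/W
  R'_conv,out = 1/(2πr h) = 1/(2π·0.143·9.98) = 0.1115 m·K/W
ΣR = 6.518 m·K/W
ΔT = Q'·ΣR = 3.30 × 6.518 = 21.51 K
Heat flows inward, so T_out = T_in + ΔT = 8.57 + 21.51 = 30.1 °C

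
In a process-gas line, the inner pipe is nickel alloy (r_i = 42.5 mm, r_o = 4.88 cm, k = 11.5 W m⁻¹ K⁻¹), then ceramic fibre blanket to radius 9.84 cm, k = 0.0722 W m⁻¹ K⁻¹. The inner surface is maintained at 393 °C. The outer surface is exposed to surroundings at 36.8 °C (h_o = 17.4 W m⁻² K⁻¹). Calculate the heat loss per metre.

Q' = 217 W/m

Resistance network (inner→outer):
  R'_nickel alloy = ln(0.0488/0.0425)/(2πk) = 0.1382/(2π·11.5) = 0.001913 m·K/W
  R'_ceramic fibre blanket = ln(0.0984/0.0488)/(2πk) = 0.7013/(2π·0.0722) = 1.546 m·K/W
  R'_conv,out = 1/(2πr h) = 1/(2π·0.0984·17.4) = 0.09296 m·K/W
ΣR = 0.001913 + 1.546 + 0.09296 = 1.641 m·K/W
Q' = ΔT/ΣR = (393 °C − 36.8 °C)/1.641 = 217 W/m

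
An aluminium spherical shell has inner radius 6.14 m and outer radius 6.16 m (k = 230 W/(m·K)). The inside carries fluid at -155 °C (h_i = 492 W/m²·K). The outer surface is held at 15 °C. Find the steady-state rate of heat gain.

Q = 38000 kW

Treat each layer as a resistance in series:
  R_conv,in = 1/(4πr²h) = 1/(4π·6.14²·492) = 4.290×10^-6 K/W
  R_aluminium = (1/6.14 − 1/6.16)/(4πk) = 5.288×10^-4/(4π·230) = 1.830×10^-7 K/W
ΣR = 4.290×10^-6 + 1.830×10^-7 = 4.473×10^-6 K/W
Q = ΔT/ΣR = (-155 °C − 15 °C)/4.473×10^-6 = -3.80×10^7 W
(Negative Q ⇒ heat flows inward; heat gain = 3.80×10^7 W.)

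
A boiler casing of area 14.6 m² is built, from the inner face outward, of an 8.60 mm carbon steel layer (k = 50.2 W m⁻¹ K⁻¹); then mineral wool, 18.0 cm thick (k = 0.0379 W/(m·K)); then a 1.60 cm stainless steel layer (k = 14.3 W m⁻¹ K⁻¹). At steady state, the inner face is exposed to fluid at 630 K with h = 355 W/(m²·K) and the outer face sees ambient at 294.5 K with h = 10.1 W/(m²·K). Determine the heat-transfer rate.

Resistance network (inner→outer):
  R_conv,in = 1/(hA) = 1/(355·14.6) = 1.929×10^-4 K/W
  R_carbon steel = L/(kA) = 0.00860/(50.2·14.6) = 1.173×10^-5 K/W
  R_mineral wool = L/(kA) = 0.180/(0.0379·14.6) = 0.3253 K/W
  R_stainless steel = L/(kA) = 0.0160/(14.3·14.6) = 7.664×10^-5 K/W
  R_conv,out = 1/(hA) = 1/(10.1·14.6) = 0.006782 K/W
ΣR = 1.929×10^-4 + 1.173×10^-5 + 0.3253 + 7.664×10^-5 + 0.006782 = 0.3324 K/W
Q = ΔT/ΣR = (630 K − 294.5 K)/0.3324 = 1010 W

Q = 1010 W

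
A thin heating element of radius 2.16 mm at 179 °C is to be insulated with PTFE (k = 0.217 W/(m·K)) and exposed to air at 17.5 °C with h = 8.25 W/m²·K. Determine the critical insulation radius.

For a cylinder, r_cr = k_ins/h = 0.217/8.25 = 0.0263 m = 2.63 cm

r_cr = 2.63 cm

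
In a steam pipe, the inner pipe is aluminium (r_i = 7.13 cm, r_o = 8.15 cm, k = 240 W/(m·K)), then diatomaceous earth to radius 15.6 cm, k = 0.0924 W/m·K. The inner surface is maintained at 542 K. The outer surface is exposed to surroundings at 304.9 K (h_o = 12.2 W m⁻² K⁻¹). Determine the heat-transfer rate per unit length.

Resistance network (inner→outer):
  R'_aluminium = ln(0.0815/0.0713)/(2πk) = 0.1337/(2π·240) = 8.867×10^-5 m·K/W
  R'_diatomaceous earth = ln(0.156/0.0815)/(2πk) = 0.6493/(2π·0.0924) = 1.118 m·K/W
  R'_conv,out = 1/(2πr h) = 1/(2π·0.156·12.2) = 0.08362 m·K/W
ΣR = 8.867×10^-5 + 1.118 + 0.08362 = 1.202 m·K/W
Q' = ΔT/ΣR = (542 K − 304.9 K)/1.202 = 197 W/m

Q' = 197 W/m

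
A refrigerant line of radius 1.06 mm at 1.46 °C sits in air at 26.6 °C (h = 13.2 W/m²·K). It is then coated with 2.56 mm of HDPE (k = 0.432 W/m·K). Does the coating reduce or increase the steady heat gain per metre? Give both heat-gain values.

increases: 2.21 → 6.65 W/m

Critical radius for a cylinder: r_cr = k/h = 0.0327 m = 3.27 cm.
Outer radius after coating: r₂ = 0.00106 + 0.00256 = 0.00362 m.
Since r₁ < r_cr and r₂ ≤ r_cr, the coating moves toward the maximum at r_cr — heat gain rises.
Bare: R = 1/(2πr₁h) = 11.37 m·K/W; Q = 25.14/11.37 = 2.21 W/m.
Coated: R = R_cond + R_conv = 3.783 m·K/W; Q = 25.14/3.783 = 6.65 W/m.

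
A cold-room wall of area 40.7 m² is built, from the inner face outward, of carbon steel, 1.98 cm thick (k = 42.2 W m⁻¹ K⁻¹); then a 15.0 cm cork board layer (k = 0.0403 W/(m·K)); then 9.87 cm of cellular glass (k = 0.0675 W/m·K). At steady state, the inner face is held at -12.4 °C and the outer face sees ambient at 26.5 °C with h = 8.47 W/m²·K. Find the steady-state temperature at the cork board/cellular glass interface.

Treat each layer as a resistance in series:
  R_carbon steel = L/(kA) = 0.0198/(42.2·40.7) = 1.153×10^-5 K/W
  R_cork board = L/(kA) = 0.150/(0.0403·40.7) = 0.09145 K/W
  R_cellular glass = L/(kA) = 0.0987/(0.0675·40.7) = 0.03593 K/W
  R_conv,out = 1/(hA) = 1/(8.47·40.7) = 0.002901 K/W
ΣR = 1.153×10^-5 + 0.09145 + 0.03593 + 0.002901 = 0.1303 K/W
Q = ΔT/ΣR = (-12.4 °C − 26.5 °C)/0.1303 = -298.5 W
From the inner boundary to the cork board/cellular glass interface, ΣR_partial = 0.09146 K/W.
T_interface = T_in − Q·ΣR_partial = -12.4 °C − (-298.5)(0.09146) = 14.9 °C

T = 14.9 °C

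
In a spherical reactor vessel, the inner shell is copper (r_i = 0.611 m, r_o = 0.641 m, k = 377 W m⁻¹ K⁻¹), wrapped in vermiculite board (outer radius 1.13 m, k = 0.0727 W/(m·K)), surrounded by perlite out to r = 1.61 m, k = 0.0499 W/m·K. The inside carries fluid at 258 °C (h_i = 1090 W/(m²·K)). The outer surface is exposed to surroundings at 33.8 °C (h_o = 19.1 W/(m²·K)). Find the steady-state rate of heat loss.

Q = 193 W

Treat each layer as a resistance in series:
  R_conv,in = 1/(4πr²h) = 1/(4π·0.611²·1090) = 1.956×10^-4 K/W
  R_copper = (1/0.611 − 1/0.641)/(4πk) = 0.07660/(4π·377) = 1.617×10^-5 K/W
  R_vermiculite board = (1/0.641 − 1/1.13)/(4πk) = 0.6751/(4π·0.0727) = 0.7390 K/W
  R_perlite = (1/1.13 − 1/1.61)/(4πk) = 0.2638/(4π·0.0499) = 0.4208 K/W
  R_conv,out = 1/(4πr²h) = 1/(4π·1.61²·19.1) = 0.001607 K/W
ΣR = 1.956×10^-4 + 1.617×10^-5 + 0.7390 + 0.4208 + 0.001607 = 1.162 K/W
Q = ΔT/ΣR = (258 °C − 33.8 °C)/1.162 = 193 W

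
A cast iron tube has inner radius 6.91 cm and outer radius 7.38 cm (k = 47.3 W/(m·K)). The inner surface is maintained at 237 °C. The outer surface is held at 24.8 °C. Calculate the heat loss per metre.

Q' = 2πk·ΔT/ln(r₂/r₁) = 2π × 47.3 × 212.2 / ln(0.0738/0.0691) = 9.58×10^5 W/m

Q' = 958 kW/m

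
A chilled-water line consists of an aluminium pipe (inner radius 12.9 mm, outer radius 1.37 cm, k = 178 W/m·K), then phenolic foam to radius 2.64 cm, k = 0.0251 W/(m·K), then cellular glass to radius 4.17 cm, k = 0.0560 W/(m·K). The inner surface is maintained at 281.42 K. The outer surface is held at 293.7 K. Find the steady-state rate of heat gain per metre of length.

Q' = 2.25 W/m

Series thermal resistances, inner to outer:
  R'_aluminium = ln(0.0137/0.0129)/(2πk) = 0.06017/(2π·178) = 5.380×10^-5 m·K/W
  R'_phenolic foam = ln(0.0264/0.0137)/(2πk) = 0.6560/(2π·0.0251) = 4.159 m·K/W
  R'_cellular glass = ln(0.0417/0.0264)/(2πk) = 0.4571/(2π·0.0560) = 1.299 m·K/W
ΣR = 5.380×10^-5 + 4.159 + 1.299 = 5.458 m·K/W
Q' = ΔT/ΣR = (281.42 K − 293.7 K)/5.458 = -2.25 W/m
(Negative Q' ⇒ heat flows inward; heat gain = 2.25 W/m.)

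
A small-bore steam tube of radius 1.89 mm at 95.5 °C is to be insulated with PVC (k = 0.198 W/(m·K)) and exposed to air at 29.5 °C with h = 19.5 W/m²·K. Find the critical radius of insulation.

r_cr = 1.02 cm

For a cylinder, r_cr = k_ins/h = 0.198/19.5 = 0.0102 m = 1.02 cm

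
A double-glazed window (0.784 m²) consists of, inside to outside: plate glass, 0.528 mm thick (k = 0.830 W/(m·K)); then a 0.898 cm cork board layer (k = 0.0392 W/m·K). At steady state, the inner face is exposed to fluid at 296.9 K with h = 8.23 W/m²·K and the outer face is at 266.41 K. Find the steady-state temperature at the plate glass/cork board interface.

T = 286.3 K

Series thermal resistances, inner to outer:
  R_conv,in = 1/(hA) = 1/(8.23·0.784) = 0.1550 K/W
  R_plate glass = L/(kA) = 5.28×10^-4/(0.830·0.784) = 8.114×10^-4 K/W
  R_cork board = L/(kA) = 0.00898/(0.0392·0.784) = 0.2922 K/W
ΣR = 0.1550 + 8.114×10^-4 + 0.2922 = 0.4480 K/W
Q = ΔT/ΣR = (296.9 K − 266.41 K)/0.4480 = 68.06 W
From the inner boundary to the plate glass/cork board interface, ΣR_partial = 0.1558 K/W.
T_interface = T_in − Q·ΣR_partial = 296.9 K − (68.06)(0.1558) = 286.3 K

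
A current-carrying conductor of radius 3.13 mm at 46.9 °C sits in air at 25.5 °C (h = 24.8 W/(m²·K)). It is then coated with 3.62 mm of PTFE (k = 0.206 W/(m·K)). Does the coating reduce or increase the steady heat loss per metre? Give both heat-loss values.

increases: 10.4 → 13.9 W/m

Critical radius for a cylinder: r_cr = k/h = 0.00831 m = 0.831 cm.
Outer radius after coating: r₂ = 0.00313 + 0.00362 = 0.00675 m.
Since r₁ < r_cr and r₂ ≤ r_cr, the coating moves toward the maximum at r_cr — heat loss rises.
Bare: R = 1/(2πr₁h) = 2.050 m·K/W; Q = 21.4/2.050 = 10.4 W/m.
Coated: R = R_cond + R_conv = 1.544 m·K/W; Q = 21.4/1.544 = 13.9 W/m.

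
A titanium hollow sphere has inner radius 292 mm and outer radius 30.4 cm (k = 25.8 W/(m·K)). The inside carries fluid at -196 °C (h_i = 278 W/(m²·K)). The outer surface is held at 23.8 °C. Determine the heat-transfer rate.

Q = 58.2 kW

Treat each layer as a resistance in series:
  R_conv,in = 1/(4πr²h) = 1/(4π·0.292²·278) = 0.003357 K/W
  R_titanium = (1/0.292 − 1/0.304)/(4πk) = 0.1352/(4π·25.8) = 4.170×10^-4 K/W
ΣR = 0.003357 + 4.170×10^-4 = 0.003774 K/W
Q = ΔT/ΣR = (-196 °C − 23.8 °C)/0.003774 = -58200 W
(Negative Q ⇒ heat flows inward; heat gain = 58200 W.)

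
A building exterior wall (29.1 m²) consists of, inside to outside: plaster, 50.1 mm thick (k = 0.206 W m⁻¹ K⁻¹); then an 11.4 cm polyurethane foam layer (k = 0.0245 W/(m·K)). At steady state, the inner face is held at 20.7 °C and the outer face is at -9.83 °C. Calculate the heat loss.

Q = 181 W

Resistance network (inner→outer):
  R_plaster = L/(kA) = 0.0501/(0.206·29.1) = 0.008358 K/W
  R_polyurethane foam = L/(kA) = 0.114/(0.0245·29.1) = 0.1599 K/W
ΣR = 0.008358 + 0.1599 = 0.1683 K/W
Q = ΔT/ΣR = (20.7 °C − -9.83 °C)/0.1683 = 181 W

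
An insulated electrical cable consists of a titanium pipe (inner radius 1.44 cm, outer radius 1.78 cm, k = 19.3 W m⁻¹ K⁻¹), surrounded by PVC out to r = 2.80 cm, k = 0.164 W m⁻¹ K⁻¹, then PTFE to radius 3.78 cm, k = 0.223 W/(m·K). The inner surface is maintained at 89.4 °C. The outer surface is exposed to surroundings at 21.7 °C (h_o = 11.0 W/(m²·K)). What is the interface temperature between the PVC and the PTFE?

Treat each layer as a resistance in series:
  R'_titanium = ln(0.0178/0.0144)/(2πk) = 0.2120/(2π·19.3) = 0.001748 m·K/W
  R'_PVC = ln(0.0280/0.0178)/(2πk) = 0.4530/(2π·0.164) = 0.4396 m·K/W
  R'_PTFE = ln(0.0378/0.0280)/(2πk) = 0.3001/(2π·0.223) = 0.2142 m·K/W
  R'_conv,out = 1/(2πr h) = 1/(2π·0.0378·11.0) = 0.3828 m·K/W
ΣR = 0.001748 + 0.4396 + 0.2142 + 0.3828 = 1.038 m·K/W
Q' = ΔT/ΣR = (89.4 °C − 21.7 °C)/1.038 = 65.22 W/m
From the inner boundary to the PVC/PTFE interface, ΣR_partial = 0.4413 m·K/W.
T_interface = T_in − Q'·ΣR_partial = 89.4 °C − (65.22)(0.4413) = 60.6 °C

T = 60.6 °C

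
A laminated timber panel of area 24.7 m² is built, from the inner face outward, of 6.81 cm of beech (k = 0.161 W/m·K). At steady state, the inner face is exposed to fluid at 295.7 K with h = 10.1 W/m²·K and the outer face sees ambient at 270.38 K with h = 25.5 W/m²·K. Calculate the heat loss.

Treat each layer as a resistance in series:
  R_conv,in = 1/(hA) = 1/(10.1·24.7) = 0.004008 K/W
  R_beech = L/(kA) = 0.0681/(0.161·24.7) = 0.01712 K/W
  R_conv,out = 1/(hA) = 1/(25.5·24.7) = 0.001588 K/W
ΣR = 0.004008 + 0.01712 + 0.001588 = 0.02272 K/W
Q = ΔT/ΣR = (295.7 K − 270.38 K)/0.02272 = 1110 W

Q = 1110 W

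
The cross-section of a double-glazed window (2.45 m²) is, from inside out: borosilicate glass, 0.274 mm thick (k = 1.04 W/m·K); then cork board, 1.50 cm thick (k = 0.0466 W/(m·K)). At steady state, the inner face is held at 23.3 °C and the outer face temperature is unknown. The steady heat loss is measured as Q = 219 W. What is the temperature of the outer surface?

Series resistances:
  R_borosilicate glass = L/(kA) = 2.74×10^-4/(1.04·2.45) = 1.075×10^-4 K/W
  R_cork board = L/(kA) = 0.0150/(0.0466·2.45) = 0.1314 K/W
ΣR = 0.1315 K/W
ΔT = Q·ΣR = 219 × 0.1315 = 28.80 K
Heat flows outward, so T_out = T_in − ΔT = 23.3 − 28.80 = -5.50 °C

T_out = -5.50 °C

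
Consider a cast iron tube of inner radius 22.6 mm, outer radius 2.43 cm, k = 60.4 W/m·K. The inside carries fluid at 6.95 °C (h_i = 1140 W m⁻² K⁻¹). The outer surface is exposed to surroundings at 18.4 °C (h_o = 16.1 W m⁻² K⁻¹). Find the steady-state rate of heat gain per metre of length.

Series thermal resistances, inner to outer:
  R'_conv,in = 1/(2πr h) = 1/(2π·0.0226·1140) = 0.006177 m·K/W
  R'_cast iron = ln(0.0243/0.0226)/(2πk) = 0.07253/(2π·60.4) = 1.911×10^-4 m·K/W
  R'_conv,out = 1/(2πr h) = 1/(2π·0.0243·16.1) = 0.4068 m·K/W
ΣR = 0.006177 + 1.911×10^-4 + 0.4068 = 0.4132 m·K/W
Q' = ΔT/ΣR = (6.95 °C − 18.4 °C)/0.4132 = -27.7 W/m
(Negative Q' ⇒ heat flows inward; heat gain = 27.7 W/m.)

Q' = 27.7 W/m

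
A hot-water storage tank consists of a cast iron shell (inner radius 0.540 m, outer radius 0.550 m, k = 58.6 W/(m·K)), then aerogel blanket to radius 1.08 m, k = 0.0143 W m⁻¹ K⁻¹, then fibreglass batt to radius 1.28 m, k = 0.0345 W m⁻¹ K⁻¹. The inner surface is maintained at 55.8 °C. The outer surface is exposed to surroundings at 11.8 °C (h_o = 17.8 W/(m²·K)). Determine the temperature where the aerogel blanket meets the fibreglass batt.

Treat each layer as a resistance in series:
  R_cast iron = (1/0.540 − 1/0.550)/(4πk) = 0.03367/(4π·58.6) = 4.572×10^-5 K/W
  R_aerogel blanket = (1/0.550 − 1/1.08)/(4πk) = 0.8923/(4π·0.0143) = 4.965 K/W
  R_fibreglass batt = (1/1.08 − 1/1.28)/(4πk) = 0.1447/(4π·0.0345) = 0.3337 K/W
  R_conv,out = 1/(4πr²h) = 1/(4π·1.28²·17.8) = 0.002729 K/W
ΣR = 4.572×10^-5 + 4.965 + 0.3337 + 0.002729 = 5.301 K/W
Q = ΔT/ΣR = (55.8 °C − 11.8 °C)/5.301 = 8.300 W
From the inner boundary to the aerogel blanket/fibreglass batt interface, ΣR_partial = 4.965 K/W.
T_interface = T_in − Q·ΣR_partial = 55.8 °C − (8.300)(4.965) = 14.6 °C

T = 14.6 °C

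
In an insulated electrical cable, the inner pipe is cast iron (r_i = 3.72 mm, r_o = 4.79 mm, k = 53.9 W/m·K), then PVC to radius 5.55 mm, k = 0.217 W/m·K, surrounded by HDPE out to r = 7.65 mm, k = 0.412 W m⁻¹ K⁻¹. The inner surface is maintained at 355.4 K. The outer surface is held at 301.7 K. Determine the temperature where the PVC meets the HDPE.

T = 330.3 K

Series thermal resistances, inner to outer:
  R'_cast iron = ln(0.00479/0.00372)/(2πk) = 0.2528/(2π·53.9) = 7.465×10^-4 m·K/W
  R'_PVC = ln(0.00555/0.00479)/(2πk) = 0.1473/(2π·0.217) = 0.1080 m·K/W
  R'_HDPE = ln(0.00765/0.00555)/(2πk) = 0.3209/(2π·0.412) = 0.1240 m·K/W
ΣR = 7.465×10^-4 + 0.1080 + 0.1240 = 0.2327 m·K/W
Q' = ΔT/ΣR = (355.4 K − 301.7 K)/0.2327 = 230.8 W/m
From the inner boundary to the PVC/HDPE interface, ΣR_partial = 0.1087 m·K/W.
T_interface = T_in − Q'·ΣR_partial = 355.4 K − (230.8)(0.1087) = 330.3 K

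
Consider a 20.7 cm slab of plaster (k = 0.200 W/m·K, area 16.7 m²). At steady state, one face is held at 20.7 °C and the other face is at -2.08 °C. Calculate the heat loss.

Q = 368 W

Q = kA·ΔT/L = 0.200 × 16.7 × |20.7 °C − -2.08 °C| / 0.207 = 368 W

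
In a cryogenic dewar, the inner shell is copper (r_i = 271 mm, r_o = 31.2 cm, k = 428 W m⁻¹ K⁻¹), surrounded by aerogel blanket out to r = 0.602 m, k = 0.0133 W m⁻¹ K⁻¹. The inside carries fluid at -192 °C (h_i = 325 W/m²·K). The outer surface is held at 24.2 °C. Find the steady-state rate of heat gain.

Q = 23.4 W

Treat each layer as a resistance in series:
  R_conv,in = 1/(4πr²h) = 1/(4π·0.271²·325) = 0.003334 K/W
  R_copper = (1/0.271 − 1/0.312)/(4πk) = 0.4849/(4π·428) = 9.016×10^-5 K/W
  R_aerogel blanket = (1/0.312 − 1/0.602)/(4πk) = 1.544/(4π·0.0133) = 9.238 K/W
ΣR = 0.003334 + 9.016×10^-5 + 9.238 = 9.241 K/W
Q = ΔT/ΣR = (-192 °C − 24.2 °C)/9.241 = -23.4 W
(Negative Q ⇒ heat flows inward; heat gain = 23.4 W.)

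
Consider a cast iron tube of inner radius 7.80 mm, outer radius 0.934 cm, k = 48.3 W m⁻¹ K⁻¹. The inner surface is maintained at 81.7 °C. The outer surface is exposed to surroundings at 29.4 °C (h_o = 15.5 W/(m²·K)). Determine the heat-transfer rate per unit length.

Treat each layer as a resistance in series:
  R'_cast iron = ln(0.00934/0.00780)/(2πk) = 0.1802/(2π·48.3) = 5.937×10^-4 m·K/W
  R'_conv,out = 1/(2πr h) = 1/(2π·0.00934·15.5) = 1.099 m·K/W
ΣR = 5.937×10^-4 + 1.099 = 1.100 m·K/W
Q' = ΔT/ΣR = (81.7 °C − 29.4 °C)/1.100 = 47.5 W/m

Q' = 47.5 W/m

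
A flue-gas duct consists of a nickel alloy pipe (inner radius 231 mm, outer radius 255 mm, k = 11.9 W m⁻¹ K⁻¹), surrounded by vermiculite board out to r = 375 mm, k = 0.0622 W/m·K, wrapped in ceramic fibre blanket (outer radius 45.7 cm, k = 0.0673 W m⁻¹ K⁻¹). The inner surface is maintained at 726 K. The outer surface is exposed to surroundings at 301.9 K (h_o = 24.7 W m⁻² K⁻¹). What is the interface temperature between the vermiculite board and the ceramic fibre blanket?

T = 441 K

Series thermal resistances, inner to outer:
  R'_nickel alloy = ln(0.255/0.231)/(2πk) = 0.09885/(2π·11.9) = 0.001322 m·K/W
  R'_vermiculite board = ln(0.375/0.255)/(2πk) = 0.3857/(2π·0.0622) = 0.9868 m·K/W
  R'_ceramic fibre blanket = ln(0.457/0.375)/(2πk) = 0.1978/(2π·0.0673) = 0.4677 m·K/W
  R'_conv,out = 1/(2πr h) = 1/(2π·0.457·24.7) = 0.01410 m·K/W
ΣR = 0.001322 + 0.9868 + 0.4677 + 0.01410 = 1.470 m·K/W
Q' = ΔT/ΣR = (726 K − 301.9 K)/1.470 = 288.5 W/m
From the inner boundary to the vermiculite board/ceramic fibre blanket interface, ΣR_partial = 0.9881 m·K/W.
T_interface = T_in − Q'·ΣR_partial = 726 K − (288.5)(0.9881) = 441 K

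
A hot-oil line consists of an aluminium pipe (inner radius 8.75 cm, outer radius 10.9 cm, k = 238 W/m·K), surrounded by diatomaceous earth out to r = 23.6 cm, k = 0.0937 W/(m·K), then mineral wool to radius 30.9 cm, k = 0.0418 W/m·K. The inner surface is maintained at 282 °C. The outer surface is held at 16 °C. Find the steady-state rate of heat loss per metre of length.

Q' = 114 W/m

Treat each layer as a resistance in series:
  R'_aluminium = ln(0.109/0.0875)/(2πk) = 0.2197/(2π·238) = 1.469×10^-4 m·K/W
  R'_diatomaceous earth = ln(0.236/0.109)/(2πk) = 0.7725/(2π·0.0937) = 1.312 m·K/W
  R'_mineral wool = ln(0.309/0.236)/(2πk) = 0.2695/(2π·0.0418) = 1.026 m·K/W
ΣR = 1.469×10^-4 + 1.312 + 1.026 = 2.338 m·K/W
Q' = ΔT/ΣR = (282 °C − 16 °C)/2.338 = 114 W/m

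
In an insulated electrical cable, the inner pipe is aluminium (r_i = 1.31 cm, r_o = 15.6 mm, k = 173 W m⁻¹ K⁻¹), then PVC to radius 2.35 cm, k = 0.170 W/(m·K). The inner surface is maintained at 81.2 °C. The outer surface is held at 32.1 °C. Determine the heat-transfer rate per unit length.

Q' = 128 W/m

Series thermal resistances, inner to outer:
  R'_aluminium = ln(0.0156/0.0131)/(2πk) = 0.1747/(2π·173) = 1.607×10^-4 m·K/W
  R'_PVC = ln(0.0235/0.0156)/(2πk) = 0.4097/(2π·0.170) = 0.3836 m·K/W
ΣR = 1.607×10^-4 + 0.3836 = 0.3838 m·K/W
Q' = ΔT/ΣR = (81.2 °C − 32.1 °C)/0.3838 = 128 W/m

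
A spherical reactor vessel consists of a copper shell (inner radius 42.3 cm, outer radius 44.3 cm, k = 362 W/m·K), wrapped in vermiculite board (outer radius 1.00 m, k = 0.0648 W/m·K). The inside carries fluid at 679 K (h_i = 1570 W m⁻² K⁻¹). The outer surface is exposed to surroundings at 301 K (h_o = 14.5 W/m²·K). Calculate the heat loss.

Q = 244 W

Series thermal resistances, inner to outer:
  R_conv,in = 1/(4πr²h) = 1/(4π·0.423²·1570) = 2.833×10^-4 K/W
  R_copper = (1/0.423 − 1/0.443)/(4πk) = 0.1067/(4π·362) = 2.346×10^-5 K/W
  R_vermiculite board = (1/0.443 − 1/1.00)/(4πk) = 1.257/(4π·0.0648) = 1.544 K/W
  R_conv,out = 1/(4πr²h) = 1/(4π·1.00²·14.5) = 0.005488 K/W
ΣR = 2.833×10^-4 + 2.346×10^-5 + 1.544 + 0.005488 = 1.550 K/W
Q = ΔT/ΣR = (679 K − 301 K)/1.550 = 244 W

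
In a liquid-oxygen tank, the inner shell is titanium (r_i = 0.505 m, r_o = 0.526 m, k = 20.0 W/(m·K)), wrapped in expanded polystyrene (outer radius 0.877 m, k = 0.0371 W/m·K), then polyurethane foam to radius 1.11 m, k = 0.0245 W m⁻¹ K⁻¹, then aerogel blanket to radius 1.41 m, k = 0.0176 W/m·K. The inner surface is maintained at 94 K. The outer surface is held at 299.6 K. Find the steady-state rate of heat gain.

Q = 62.8 W

Resistance network (inner→outer):
  R_titanium = (1/0.505 − 1/0.526)/(4πk) = 0.07906/(4π·20.0) = 3.146×10^-4 K/W
  R_expanded polystyrene = (1/0.526 − 1/0.877)/(4πk) = 0.7609/(4π·0.0371) = 1.632 K/W
  R_polyurethane foam = (1/0.877 − 1/1.11)/(4πk) = 0.2393/(4π·0.0245) = 0.7774 K/W
  R_aerogel blanket = (1/1.11 − 1/1.41)/(4πk) = 0.1917/(4π·0.0176) = 0.8667 K/W
ΣR = 3.146×10^-4 + 1.632 + 0.7774 + 0.8667 = 3.276 K/W
Q = ΔT/ΣR = (94 K − 299.6 K)/3.276 = -62.8 W
(Negative Q ⇒ heat flows inward; heat gain = 62.8 W.)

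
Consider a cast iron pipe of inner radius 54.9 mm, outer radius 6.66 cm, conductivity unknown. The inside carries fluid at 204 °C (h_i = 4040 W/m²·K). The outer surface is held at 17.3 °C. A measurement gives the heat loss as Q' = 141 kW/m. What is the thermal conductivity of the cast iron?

k = 50.7 W/m·K

ΣR = ΔT/Q' = |204 − 17.3|/1.41×10^5 = 0.001324 m·K/W
Known resistances:
  R'_conv,in = 1/(2πr h) = 1/(2π·0.0549·4040) = 7.176×10^-4 m·K/W
R_cast iron = ΣR − ΣR_known = 0.001324 − 7.176×10^-4 = 6.064×10^-4 m·K/W
ln(r₂/r₁)/(2πk) = 6.064×10^-4 ⇒ k = 0.1932/(2π·6.064×10^-4) = 50.7 W/m·K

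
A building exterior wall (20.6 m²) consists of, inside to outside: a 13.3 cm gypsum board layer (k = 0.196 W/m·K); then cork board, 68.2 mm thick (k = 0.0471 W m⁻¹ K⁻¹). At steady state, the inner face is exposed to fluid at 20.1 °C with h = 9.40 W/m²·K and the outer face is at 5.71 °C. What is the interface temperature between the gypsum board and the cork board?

Treat each layer as a resistance in series:
  R_conv,in = 1/(hA) = 1/(9.40·20.6) = 0.005164 K/W
  R_gypsum board = L/(kA) = 0.133/(0.196·20.6) = 0.03294 K/W
  R_cork board = L/(kA) = 0.0682/(0.0471·20.6) = 0.07029 K/W
ΣR = 0.005164 + 0.03294 + 0.07029 = 0.1084 K/W
Q = ΔT/ΣR = (20.1 °C − 5.71 °C)/0.1084 = 132.7 W
From the inner boundary to the gypsum board/cork board interface, ΣR_partial = 0.03810 K/W.
T_interface = T_in − Q·ΣR_partial = 20.1 °C − (132.7)(0.03810) = 15.0 °C

T = 15.0 °C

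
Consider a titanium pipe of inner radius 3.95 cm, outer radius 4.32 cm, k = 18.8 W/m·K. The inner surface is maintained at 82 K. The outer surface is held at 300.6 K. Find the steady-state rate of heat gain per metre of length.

Q' = 2πk·ΔT/ln(r₂/r₁) = 2π × 18.8 × 218.6 / ln(0.0432/0.0395) = 2.88×10^5 W/m

Q' = 2.88×10^5 W/m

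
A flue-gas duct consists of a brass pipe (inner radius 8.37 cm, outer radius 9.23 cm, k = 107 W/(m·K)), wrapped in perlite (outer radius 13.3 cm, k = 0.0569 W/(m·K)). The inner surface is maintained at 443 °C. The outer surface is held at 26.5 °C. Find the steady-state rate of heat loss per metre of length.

Q' = 408 W/m

Resistance network (inner→outer):
  R'_brass = ln(0.0923/0.0837)/(2πk) = 0.09781/(2π·107) = 1.455×10^-4 m·K/W
  R'_perlite = ln(0.133/0.0923)/(2πk) = 0.3653/(2π·0.0569) = 1.022 m·K/W
ΣR = 1.455×10^-4 + 1.022 = 1.022 m·K/W
Q' = ΔT/ΣR = (443 °C − 26.5 °C)/1.022 = 408 W/m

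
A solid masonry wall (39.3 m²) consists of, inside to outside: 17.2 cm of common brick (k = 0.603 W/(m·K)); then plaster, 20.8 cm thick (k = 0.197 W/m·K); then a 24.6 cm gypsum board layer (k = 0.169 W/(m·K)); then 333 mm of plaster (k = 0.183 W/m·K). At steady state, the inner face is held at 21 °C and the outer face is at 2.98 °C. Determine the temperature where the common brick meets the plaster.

Treat each layer as a resistance in series:
  R_common brick = L/(kA) = 0.172/(0.603·39.3) = 0.007258 K/W
  R_plaster = L/(kA) = 0.208/(0.197·39.3) = 0.02687 K/W
  R_gypsum board = L/(kA) = 0.246/(0.169·39.3) = 0.03704 K/W
  R_plaster = L/(kA) = 0.333/(0.183·39.3) = 0.04630 K/W
ΣR = 0.007258 + 0.02687 + 0.03704 + 0.04630 = 0.1175 K/W
Q = ΔT/ΣR = (21 °C − 2.98 °C)/0.1175 = 153.4 W
From the inner boundary to the common brick/plaster interface, ΣR_partial = 0.007258 K/W.
T_interface = T_in − Q·ΣR_partial = 21 °C − (153.4)(0.007258) = 19.9 °C

T = 19.9 °C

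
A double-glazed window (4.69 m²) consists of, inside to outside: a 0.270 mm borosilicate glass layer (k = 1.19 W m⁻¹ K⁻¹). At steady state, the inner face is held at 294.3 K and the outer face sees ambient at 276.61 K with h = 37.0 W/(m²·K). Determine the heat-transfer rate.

Series thermal resistances, inner to outer:
  R_borosilicate glass = L/(kA) = 2.70×10^-4/(1.19·4.69) = 4.838×10^-5 K/W
  R_conv,out = 1/(hA) = 1/(37.0·4.69) = 0.005763 K/W
ΣR = 4.838×10^-5 + 0.005763 = 0.005811 K/W
Q = ΔT/ΣR = (294.3 K − 276.61 K)/0.005811 = 3040 W

Q = 3040 W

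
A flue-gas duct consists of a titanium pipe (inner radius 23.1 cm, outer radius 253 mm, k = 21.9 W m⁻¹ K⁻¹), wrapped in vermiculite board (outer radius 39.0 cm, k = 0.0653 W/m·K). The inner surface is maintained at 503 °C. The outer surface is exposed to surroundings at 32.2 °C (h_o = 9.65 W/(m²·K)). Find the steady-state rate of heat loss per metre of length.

Series thermal resistances, inner to outer:
  R'_titanium = ln(0.253/0.231)/(2πk) = 0.09097/(2π·21.9) = 6.611×10^-4 m·K/W
  R'_vermiculite board = ln(0.390/0.253)/(2πk) = 0.4328/(2π·0.0653) = 1.055 m·K/W
  R'_conv,out = 1/(2πr h) = 1/(2π·0.390·9.65) = 0.04229 m·K/W
ΣR = 6.611×10^-4 + 1.055 + 0.04229 = 1.098 m·K/W
Q' = ΔT/ΣR = (503 °C − 32.2 °C)/1.098 = 429 W/m

Q' = 429 W/m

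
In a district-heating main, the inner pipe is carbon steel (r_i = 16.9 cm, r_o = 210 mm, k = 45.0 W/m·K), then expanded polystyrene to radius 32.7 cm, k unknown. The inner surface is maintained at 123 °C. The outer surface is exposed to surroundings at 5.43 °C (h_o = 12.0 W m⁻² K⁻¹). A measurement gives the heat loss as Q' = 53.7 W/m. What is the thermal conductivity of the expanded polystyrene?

k = 0.0328 W/m·K

ΣR = ΔT/Q' = |123 − 5.43|/53.7 = 2.189 m·K/W
Known resistances:
  R'_carbon steel = ln(0.210/0.169)/(2πk) = 0.2172/(2π·45.0) = 7.682×10^-4 m·K/W
  R'_conv,out = 1/(2πr h) = 1/(2π·0.327·12.0) = 0.04056 m·K/W
R_expanded polystyrene = ΣR − ΣR_known = 2.189 − 0.04133 = 2.148 m·K/W
ln(r₂/r₁)/(2πk) = 2.148 ⇒ k = 0.4429/(2π·2.148) = 0.0328 W/m·K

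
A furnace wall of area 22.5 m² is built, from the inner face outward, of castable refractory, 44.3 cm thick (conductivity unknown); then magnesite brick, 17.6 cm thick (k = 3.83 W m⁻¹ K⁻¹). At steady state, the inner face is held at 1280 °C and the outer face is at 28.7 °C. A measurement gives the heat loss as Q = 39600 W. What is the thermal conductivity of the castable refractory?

k = 0.666 W/m·K

ΣR = ΔT/Q = |1280 − 28.7|/39600 = 0.03160 K/W
Known resistances:
  R_magnesite brick = L/(kA) = 0.176/(3.83·22.5) = 0.002042 K/W
R_castable refractory = ΣR − ΣR_known = 0.03160 − 0.002042 = 0.02956 K/W
L/(kA) = 0.02956 ⇒ k = 0.443/(0.02956·22.5) = 0.666 W/m·K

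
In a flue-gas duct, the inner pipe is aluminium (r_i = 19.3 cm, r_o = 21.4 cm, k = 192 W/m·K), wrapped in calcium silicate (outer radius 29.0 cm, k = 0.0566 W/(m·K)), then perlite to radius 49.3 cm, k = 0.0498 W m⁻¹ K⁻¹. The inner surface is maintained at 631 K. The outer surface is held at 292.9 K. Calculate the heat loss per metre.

Series thermal resistances, inner to outer:
  R'_aluminium = ln(0.214/0.193)/(2πk) = 0.1033/(2π·192) = 8.562×10^-5 m·K/W
  R'_calcium silicate = ln(0.290/0.214)/(2πk) = 0.3039/(2π·0.0566) = 0.8546 m·K/W
  R'_perlite = ln(0.493/0.290)/(2πk) = 0.5306/(2π·0.0498) = 1.696 m·K/W
ΣR = 8.562×10^-5 + 0.8546 + 1.696 = 2.551 m·K/W
Q' = ΔT/ΣR = (631 K − 292.9 K)/2.551 = 133 W/m

Q' = 133 W/m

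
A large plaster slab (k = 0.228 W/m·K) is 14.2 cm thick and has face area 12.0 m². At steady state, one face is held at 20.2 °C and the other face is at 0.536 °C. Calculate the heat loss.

Q = kA·ΔT/L = 0.228 × 12.0 × |20.2 °C − 0.536 °C| / 0.142 = 379 W

Q = 379 W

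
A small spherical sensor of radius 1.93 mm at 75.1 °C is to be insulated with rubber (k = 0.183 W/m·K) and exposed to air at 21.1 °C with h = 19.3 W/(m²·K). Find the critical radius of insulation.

For a sphere, r_cr = 2k_ins/h = 2·0.183/19.3 = 0.0190 m = 1.90 cm

r_cr = 1.90 cm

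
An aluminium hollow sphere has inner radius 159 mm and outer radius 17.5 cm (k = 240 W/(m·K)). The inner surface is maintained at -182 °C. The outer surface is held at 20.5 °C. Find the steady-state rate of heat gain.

Q = 4πk·ΔT/(1/r₁ − 1/r₂) = 4π × 240 × 202.5 / (1/0.159 − 1/0.175) = 1.06×10^6 W

Q = 1060 kW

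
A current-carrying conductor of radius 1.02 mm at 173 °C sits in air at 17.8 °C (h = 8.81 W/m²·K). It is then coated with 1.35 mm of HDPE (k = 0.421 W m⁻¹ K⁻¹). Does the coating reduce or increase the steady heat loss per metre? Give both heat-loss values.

Critical radius for a cylinder: r_cr = k/h = 0.0478 m = 4.78 cm.
Outer radius after coating: r₂ = 0.00102 + 0.00135 = 0.00237 m.
Since r₁ < r_cr and r₂ ≤ r_cr, the coating moves toward the maximum at r_cr — heat loss rises.
Bare: R = 1/(2πr₁h) = 17.71 m·K/W; Q = 155.2/17.71 = 8.76 W/m.
Coated: R = R_cond + R_conv = 7.941 m·K/W; Q = 155.2/7.941 = 19.5 W/m.

increases: 8.76 → 19.5 W/m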